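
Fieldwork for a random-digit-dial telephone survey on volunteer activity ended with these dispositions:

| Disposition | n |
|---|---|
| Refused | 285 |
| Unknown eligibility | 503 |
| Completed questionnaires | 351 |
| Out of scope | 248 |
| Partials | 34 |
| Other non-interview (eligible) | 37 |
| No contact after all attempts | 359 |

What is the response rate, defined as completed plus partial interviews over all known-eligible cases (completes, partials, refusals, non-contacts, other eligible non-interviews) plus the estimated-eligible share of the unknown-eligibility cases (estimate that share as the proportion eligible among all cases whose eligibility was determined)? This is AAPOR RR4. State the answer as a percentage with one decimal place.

26.1%

Top: 351 + 34 = 385
Known eligible: 351 + 34 + 285 + 359 + 37 = 1066
e = 1066 / (1066 + 248) = 1066 / 1314 = 0.8113
Eligible share of unknowns: 0.8113 × 503 = 408.08
Denom: 1066 + 408.08 = 1474.08
RR4 = 385 / 1474.08 = 0.2612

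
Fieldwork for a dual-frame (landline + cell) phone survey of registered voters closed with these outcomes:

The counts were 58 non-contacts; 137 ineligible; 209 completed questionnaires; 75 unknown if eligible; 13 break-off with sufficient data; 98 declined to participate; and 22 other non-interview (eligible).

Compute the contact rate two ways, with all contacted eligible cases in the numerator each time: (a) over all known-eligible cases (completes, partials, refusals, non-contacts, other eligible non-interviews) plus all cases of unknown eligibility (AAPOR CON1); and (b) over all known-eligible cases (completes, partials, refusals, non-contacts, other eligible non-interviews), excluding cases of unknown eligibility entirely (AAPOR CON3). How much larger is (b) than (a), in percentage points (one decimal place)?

13.5

Top → 209 + 13 + 98 + 22 = 342
Denominator → 209 + 13 + 98 + 58 + 22 + 75 = 475
CON1 = 342 / 475 = 0.7200
Denominator → 209 + 13 + 98 + 58 + 22 = 400
CON3 = 342 / 400 = 0.8550
Difference = 85.50 − 72.00 = 13.50 percentage points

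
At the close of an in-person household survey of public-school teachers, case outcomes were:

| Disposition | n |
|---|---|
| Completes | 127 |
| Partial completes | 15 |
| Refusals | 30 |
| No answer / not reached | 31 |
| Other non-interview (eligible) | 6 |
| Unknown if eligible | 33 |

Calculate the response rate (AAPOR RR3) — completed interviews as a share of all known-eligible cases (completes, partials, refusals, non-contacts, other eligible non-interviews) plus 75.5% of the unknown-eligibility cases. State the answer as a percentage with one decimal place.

54.3%

Top = 127
Known eligible = 127 + 15 + 30 + 31 + 6 = 209
Eligible share of unknowns = 0.7550 × 33 = 24.91
Base = 209 + 24.91 = 233.91
RR3 = 127 / 233.91 = 0.5429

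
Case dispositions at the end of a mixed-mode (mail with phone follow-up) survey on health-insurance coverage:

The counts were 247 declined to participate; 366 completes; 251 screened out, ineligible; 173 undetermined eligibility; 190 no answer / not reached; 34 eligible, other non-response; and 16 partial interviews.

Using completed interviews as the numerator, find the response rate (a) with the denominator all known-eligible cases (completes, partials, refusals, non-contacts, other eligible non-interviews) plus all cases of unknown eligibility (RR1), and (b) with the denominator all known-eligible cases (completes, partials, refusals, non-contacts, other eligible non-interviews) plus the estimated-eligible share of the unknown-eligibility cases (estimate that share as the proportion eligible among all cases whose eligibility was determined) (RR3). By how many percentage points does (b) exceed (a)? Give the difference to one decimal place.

Num → 366
Base → 366 + 16 + 247 + 190 + 34 + 173 = 1026
RR1 = 366 / 1026 = 0.3567
Eligible (known) → 366 + 16 + 247 + 190 + 34 = 853
e = 853 / (853 + 251) = 853 / 1104 = 0.7726
Eligible share of unknowns → 0.7726 × 173 = 133.66
Base → 853 + 133.66 = 986.66
RR3 = 366 / 986.66 = 0.3709
Difference = 37.09 − 35.67 = 1.42 percentage points

1.4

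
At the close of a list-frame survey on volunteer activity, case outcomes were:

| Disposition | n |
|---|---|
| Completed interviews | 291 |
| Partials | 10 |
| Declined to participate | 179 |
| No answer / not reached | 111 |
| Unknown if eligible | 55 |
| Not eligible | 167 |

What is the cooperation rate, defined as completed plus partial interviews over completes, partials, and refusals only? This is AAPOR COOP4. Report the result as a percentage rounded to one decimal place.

Num = 291 + 10 = 301
Denominator = 291 + 10 + 179 = 480
COOP4 = 301 / 480 = 0.6271

62.7%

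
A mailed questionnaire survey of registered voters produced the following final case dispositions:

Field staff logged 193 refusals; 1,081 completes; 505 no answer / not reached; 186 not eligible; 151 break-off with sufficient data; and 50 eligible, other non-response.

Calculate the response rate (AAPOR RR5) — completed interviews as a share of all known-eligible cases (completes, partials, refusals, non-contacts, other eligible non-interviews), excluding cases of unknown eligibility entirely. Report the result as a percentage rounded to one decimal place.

54.6%

Numerator → 1081
Denom → 1081 + 151 + 193 + 505 + 50 = 1980
RR5 = 1081 / 1980 = 0.5460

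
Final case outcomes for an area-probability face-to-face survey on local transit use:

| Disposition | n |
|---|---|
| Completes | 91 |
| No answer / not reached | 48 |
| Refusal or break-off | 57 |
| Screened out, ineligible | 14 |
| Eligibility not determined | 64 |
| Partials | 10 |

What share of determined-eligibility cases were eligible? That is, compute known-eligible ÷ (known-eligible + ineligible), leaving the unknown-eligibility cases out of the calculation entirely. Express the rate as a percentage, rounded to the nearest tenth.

93.6%

Determined eligible = 91 + 10 + 57 + 48 = 206
e = 206 / (206 + 14) = 206 / 220 = 0.9364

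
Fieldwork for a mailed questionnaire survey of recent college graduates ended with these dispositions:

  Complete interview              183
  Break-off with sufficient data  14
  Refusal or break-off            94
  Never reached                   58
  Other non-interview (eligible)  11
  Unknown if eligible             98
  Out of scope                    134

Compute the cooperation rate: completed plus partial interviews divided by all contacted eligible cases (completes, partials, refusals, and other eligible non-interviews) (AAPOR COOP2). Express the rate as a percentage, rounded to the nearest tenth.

65.2%

Numerator = 183 + 14 = 197
Denom = 183 + 14 + 94 + 11 = 302
COOP2 = 197 / 302 = 0.6523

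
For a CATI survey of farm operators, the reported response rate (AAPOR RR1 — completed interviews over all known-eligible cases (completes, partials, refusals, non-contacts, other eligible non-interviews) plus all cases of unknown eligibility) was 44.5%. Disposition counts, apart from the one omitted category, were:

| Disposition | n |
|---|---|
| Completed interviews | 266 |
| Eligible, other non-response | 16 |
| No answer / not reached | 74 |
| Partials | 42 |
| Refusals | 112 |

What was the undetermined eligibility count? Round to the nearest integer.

88

RR1 = 266 / D = 0.445
D = 266 / 0.445 = 597.8
Remaining denominator categories sum to 510
undetermined eligibility = 597.8 − 510 ≈ 88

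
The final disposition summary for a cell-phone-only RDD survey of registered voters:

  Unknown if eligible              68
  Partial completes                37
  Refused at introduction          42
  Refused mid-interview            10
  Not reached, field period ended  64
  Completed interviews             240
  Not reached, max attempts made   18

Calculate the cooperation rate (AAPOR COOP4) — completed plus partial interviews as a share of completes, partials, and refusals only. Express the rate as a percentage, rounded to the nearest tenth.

Declined to participate = 42 + 10 = 52
Non-contacts = 64 + 18 = 82
Numerator = 240 + 37 = 277
Denom = 240 + 37 + 52 = 329
COOP4 = 277 / 329 = 0.8419

84.2%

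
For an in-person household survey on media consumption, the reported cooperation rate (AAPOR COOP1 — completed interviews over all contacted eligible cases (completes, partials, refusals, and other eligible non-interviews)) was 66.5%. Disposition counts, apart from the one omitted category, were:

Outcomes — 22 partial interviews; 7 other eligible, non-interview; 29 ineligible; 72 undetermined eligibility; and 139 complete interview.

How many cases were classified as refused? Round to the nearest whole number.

41

COOP1 = 139 / D = 0.665
D = 139 / 0.665 = 209.0
Rest of base = 168
refused = 209.0 − 168 ≈ 41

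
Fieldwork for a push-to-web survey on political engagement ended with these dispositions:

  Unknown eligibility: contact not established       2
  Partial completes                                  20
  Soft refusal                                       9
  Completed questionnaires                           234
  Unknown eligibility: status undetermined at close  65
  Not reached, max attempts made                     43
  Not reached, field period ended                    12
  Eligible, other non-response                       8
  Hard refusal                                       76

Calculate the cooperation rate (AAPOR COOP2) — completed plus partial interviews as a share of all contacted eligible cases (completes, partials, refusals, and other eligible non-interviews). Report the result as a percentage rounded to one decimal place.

73.2%

Refused = 76 + 9 = 85
Never reached = 12 + 43 = 55
Eligibility not determined = 2 + 65 = 67
Top: 234 + 20 = 254
Base: 234 + 20 + 85 + 8 = 347
COOP2 = 254 / 347 = 0.7320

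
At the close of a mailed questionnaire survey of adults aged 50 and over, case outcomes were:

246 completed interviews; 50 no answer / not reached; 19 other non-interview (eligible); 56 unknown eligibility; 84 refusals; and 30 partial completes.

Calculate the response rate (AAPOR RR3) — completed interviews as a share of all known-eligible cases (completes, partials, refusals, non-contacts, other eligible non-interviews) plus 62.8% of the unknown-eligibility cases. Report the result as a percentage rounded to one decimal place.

53.0%

Numerator = 246
Determined eligible = 246 + 30 + 84 + 50 + 19 = 429
Estimated eligible among unknowns = 0.6280 × 56 = 35.17
Base = 429 + 35.17 = 464.17
RR3 = 246 / 464.17 = 0.5300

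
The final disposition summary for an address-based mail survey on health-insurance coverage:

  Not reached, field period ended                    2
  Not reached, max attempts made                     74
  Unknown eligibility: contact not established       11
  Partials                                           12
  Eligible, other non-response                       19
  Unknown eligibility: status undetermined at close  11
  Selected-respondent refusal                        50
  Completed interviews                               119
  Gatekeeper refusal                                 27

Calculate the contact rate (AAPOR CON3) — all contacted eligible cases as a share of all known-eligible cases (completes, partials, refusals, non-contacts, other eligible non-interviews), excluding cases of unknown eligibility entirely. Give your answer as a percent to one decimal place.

Refused = 27 + 50 = 77
No answer / not reached = 2 + 74 = 76
Unknown if eligible = 11 + 11 = 22
Top: 119 + 12 + 77 + 19 = 227
Denom: 119 + 12 + 77 + 76 + 19 = 303
CON3 = 227 / 303 = 0.7492

74.9%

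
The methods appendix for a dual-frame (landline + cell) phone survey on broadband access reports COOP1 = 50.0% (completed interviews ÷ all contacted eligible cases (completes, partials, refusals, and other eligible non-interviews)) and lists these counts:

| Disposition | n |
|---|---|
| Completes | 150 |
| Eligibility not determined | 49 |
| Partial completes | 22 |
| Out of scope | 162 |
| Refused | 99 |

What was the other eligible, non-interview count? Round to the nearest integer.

COOP1 = 150 / D = 0.500
D = 150 / 0.500 = 300.0
Rest of base = 271
other eligible, non-interview = 300.0 − 271 ≈ 29

29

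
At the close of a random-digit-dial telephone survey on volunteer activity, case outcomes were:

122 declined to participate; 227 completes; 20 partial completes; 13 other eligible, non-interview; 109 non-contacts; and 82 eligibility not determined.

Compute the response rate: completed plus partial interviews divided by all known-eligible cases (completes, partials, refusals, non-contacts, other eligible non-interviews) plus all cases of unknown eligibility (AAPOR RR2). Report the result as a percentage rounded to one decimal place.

43.1%

Numerator → 227 + 20 = 247
Base → 227 + 20 + 122 + 109 + 13 + 82 = 573
RR2 = 247 / 573 = 0.4311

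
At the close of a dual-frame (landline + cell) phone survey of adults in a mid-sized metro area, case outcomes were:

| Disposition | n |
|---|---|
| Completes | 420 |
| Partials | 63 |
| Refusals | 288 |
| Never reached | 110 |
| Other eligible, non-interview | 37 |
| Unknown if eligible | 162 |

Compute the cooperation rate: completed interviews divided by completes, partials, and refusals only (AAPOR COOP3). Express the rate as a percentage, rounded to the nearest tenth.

Num → 420
Base → 420 + 63 + 288 = 771
COOP3 = 420 / 771 = 0.5447

54.5%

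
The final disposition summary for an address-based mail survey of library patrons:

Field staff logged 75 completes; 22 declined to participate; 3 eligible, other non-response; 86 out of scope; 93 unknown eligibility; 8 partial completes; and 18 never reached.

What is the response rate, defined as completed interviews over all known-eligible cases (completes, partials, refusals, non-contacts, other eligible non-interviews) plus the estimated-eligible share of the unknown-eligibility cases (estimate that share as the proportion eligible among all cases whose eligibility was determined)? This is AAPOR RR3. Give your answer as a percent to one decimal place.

Num = 75
Determined eligible = 75 + 8 + 22 + 18 + 3 = 126
e = 126 / (126 + 86) = 126 / 212 = 0.5943
Estimated eligible among unknowns = 0.5943 × 93 = 55.27
Base = 126 + 55.27 = 181.27
RR3 = 75 / 181.27 = 0.4137

41.4%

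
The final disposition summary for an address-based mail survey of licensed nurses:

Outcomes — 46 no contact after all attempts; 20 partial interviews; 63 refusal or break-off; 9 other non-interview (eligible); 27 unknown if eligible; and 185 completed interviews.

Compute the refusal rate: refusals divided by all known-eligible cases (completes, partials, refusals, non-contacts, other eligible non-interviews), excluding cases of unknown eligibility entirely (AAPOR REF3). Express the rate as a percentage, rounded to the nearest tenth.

19.5%

Num = 63
Denominator = 185 + 20 + 63 + 46 + 9 = 323
REF3 = 63 / 323 = 0.1950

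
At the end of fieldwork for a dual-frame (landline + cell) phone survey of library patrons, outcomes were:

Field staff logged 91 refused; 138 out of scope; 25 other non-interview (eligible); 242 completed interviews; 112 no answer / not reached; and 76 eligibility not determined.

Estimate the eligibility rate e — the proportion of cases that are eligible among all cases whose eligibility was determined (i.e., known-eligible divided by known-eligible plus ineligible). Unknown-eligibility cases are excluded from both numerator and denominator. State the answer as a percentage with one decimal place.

77.3%

Eligible (known): 242 + 91 + 112 + 25 = 470
e = 470 / (470 + 138) = 470 / 608 = 0.7730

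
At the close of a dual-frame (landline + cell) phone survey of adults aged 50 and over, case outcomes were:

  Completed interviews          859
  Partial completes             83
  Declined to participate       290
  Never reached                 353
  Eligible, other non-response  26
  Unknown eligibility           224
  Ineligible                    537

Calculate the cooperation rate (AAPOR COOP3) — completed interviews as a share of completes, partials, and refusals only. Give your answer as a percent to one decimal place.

Num = 859
Base = 859 + 83 + 290 = 1232
COOP3 = 859 / 1232 = 0.6972

69.7%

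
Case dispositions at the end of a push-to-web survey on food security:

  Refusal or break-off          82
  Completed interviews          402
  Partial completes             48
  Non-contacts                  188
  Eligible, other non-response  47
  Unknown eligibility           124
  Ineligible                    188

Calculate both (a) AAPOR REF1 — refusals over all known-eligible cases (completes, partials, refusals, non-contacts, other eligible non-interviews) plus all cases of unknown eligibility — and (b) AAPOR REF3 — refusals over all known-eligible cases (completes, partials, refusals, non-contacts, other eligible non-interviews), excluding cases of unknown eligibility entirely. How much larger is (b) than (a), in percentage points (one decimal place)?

1.5

Num → 82
Denom → 402 + 48 + 82 + 188 + 47 + 124 = 891
REF1 = 82 / 891 = 0.0920
Denom → 402 + 48 + 82 + 188 + 47 = 767
REF3 = 82 / 767 = 0.1069
Difference = 10.69 − 9.20 = 1.49 percentage points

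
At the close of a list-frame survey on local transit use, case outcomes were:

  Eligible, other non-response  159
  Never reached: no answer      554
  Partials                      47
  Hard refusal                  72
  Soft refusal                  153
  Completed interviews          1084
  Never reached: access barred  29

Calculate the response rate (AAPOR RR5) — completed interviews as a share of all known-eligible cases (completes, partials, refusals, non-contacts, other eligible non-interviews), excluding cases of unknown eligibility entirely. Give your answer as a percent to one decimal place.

Refusal or break-off = 72 + 153 = 225
No contact after all attempts = 554 + 29 = 583
Numerator = 1084
Denom = 1084 + 47 + 225 + 583 + 159 = 2098
RR5 = 1084 / 2098 = 0.5167

51.7%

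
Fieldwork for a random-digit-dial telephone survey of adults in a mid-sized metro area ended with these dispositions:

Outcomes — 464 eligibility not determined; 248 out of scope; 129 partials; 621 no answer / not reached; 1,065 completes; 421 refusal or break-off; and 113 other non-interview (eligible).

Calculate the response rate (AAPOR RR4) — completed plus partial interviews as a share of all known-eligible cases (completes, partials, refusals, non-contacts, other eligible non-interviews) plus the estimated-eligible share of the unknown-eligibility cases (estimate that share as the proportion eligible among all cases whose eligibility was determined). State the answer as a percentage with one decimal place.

Num: 1065 + 129 = 1194
Eligible (known): 1065 + 129 + 421 + 621 + 113 = 2349
e = 2349 / (2349 + 248) = 2349 / 2597 = 0.9045
Estimated eligible among unknowns: 0.9045 × 464 = 419.69
Base: 2349 + 419.69 = 2768.69
RR4 = 1194 / 2768.69 = 0.4313

43.1%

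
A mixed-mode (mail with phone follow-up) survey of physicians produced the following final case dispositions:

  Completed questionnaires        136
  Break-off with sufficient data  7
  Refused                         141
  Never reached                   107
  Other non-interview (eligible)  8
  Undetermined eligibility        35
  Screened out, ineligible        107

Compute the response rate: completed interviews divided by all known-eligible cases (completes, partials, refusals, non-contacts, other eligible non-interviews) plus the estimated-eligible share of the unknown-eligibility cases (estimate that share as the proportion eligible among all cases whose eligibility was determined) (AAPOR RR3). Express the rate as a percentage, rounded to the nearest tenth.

Numerator = 136
Eligible (known) = 136 + 7 + 141 + 107 + 8 = 399
e = 399 / (399 + 107) = 399 / 506 = 0.7885
Estimated eligible among unknowns = 0.7885 × 35 = 27.60
Denom = 399 + 27.60 = 426.60
RR3 = 136 / 426.60 = 0.3188

31.9%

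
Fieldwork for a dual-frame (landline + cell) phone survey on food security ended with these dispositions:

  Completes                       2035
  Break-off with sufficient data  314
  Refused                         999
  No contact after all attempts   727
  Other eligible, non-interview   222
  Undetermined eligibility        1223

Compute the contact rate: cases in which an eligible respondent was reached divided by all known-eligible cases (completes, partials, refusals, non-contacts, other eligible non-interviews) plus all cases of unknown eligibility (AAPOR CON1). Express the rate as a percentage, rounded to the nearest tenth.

64.7%

Top → 2035 + 314 + 999 + 222 = 3570
Base → 2035 + 314 + 999 + 727 + 222 + 1223 = 5520
CON1 = 3570 / 5520 = 0.6467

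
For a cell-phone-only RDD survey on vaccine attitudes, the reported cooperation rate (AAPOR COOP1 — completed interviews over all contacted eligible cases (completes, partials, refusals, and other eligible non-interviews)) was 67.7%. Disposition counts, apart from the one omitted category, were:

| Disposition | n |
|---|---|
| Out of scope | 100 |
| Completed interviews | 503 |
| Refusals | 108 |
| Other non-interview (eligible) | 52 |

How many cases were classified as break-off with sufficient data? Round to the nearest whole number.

80

COOP1 = 503 / D = 0.677
D = 503 / 0.677 = 743.0
Remaining denominator categories sum to 663
break-off with sufficient data = 743.0 − 663 ≈ 80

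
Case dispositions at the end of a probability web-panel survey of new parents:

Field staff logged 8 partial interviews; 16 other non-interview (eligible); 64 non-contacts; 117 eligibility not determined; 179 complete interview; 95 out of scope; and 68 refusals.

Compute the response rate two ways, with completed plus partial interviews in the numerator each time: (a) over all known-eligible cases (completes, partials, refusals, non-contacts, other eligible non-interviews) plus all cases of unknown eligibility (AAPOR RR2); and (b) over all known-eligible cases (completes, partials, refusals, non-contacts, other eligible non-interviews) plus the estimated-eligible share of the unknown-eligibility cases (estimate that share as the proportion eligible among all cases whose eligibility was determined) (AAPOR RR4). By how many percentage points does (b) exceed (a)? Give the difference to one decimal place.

2.5

Num → 179 + 8 = 187
Denominator → 179 + 8 + 68 + 64 + 16 + 117 = 452
RR2 = 187 / 452 = 0.4137
Eligible (known) → 179 + 8 + 68 + 64 + 16 = 335
e = 335 / (335 + 95) = 335 / 430 = 0.7791
Estimated eligible among unknowns → 0.7791 × 117 = 91.15
Denominator → 335 + 91.15 = 426.15
RR4 = 187 / 426.15 = 0.4388
Difference = 43.88 − 41.37 = 2.51 percentage points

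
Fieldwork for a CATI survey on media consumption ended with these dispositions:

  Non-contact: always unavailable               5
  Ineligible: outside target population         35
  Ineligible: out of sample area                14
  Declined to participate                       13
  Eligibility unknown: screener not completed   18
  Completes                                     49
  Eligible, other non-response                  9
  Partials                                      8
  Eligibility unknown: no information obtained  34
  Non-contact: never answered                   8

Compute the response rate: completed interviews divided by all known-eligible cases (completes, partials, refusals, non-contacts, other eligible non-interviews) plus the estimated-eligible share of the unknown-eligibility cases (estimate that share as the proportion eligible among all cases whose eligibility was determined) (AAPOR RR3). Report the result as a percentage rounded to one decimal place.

No answer / not reached = 8 + 5 = 13
Unknown eligibility = 18 + 34 = 52
Out of scope = 35 + 14 = 49
Num: 49
Known eligible: 49 + 8 + 13 + 13 + 9 = 92
e = 92 / (92 + 49) = 92 / 141 = 0.6525
Estimated eligible among unknowns: 0.6525 × 52 = 33.93
Base: 92 + 33.93 = 125.93
RR3 = 49 / 125.93 = 0.3891

38.9%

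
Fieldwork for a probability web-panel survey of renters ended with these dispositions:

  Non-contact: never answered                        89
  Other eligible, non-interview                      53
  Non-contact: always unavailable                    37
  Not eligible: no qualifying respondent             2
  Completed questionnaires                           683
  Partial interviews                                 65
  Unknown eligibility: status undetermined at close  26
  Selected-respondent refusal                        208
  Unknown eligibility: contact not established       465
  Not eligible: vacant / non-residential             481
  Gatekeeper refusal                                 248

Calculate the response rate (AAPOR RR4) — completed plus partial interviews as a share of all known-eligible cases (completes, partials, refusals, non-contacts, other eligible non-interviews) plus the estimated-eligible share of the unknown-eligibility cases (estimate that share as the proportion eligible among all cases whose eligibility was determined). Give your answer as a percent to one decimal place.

Declined to participate = 248 + 208 = 456
Never reached = 89 + 37 = 126
Unknown eligibility = 465 + 26 = 491
Screened out, ineligible = 2 + 481 = 483
Num = 683 + 65 = 748
Eligible (known) = 683 + 65 + 456 + 126 + 53 = 1383
e = 1383 / (1383 + 483) = 1383 / 1866 = 0.7412
Eligible share of unknowns = 0.7412 × 491 = 363.93
Denom = 1383 + 363.93 = 1746.93
RR4 = 748 / 1746.93 = 0.4282

42.8%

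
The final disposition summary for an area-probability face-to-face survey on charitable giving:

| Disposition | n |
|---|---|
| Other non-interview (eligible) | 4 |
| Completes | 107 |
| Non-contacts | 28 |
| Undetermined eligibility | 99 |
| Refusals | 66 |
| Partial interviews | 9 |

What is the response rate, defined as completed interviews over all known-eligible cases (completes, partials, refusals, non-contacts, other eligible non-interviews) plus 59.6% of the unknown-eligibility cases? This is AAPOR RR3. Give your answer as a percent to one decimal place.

Num = 107
Determined eligible = 107 + 9 + 66 + 28 + 4 = 214
Estimated eligible among unknowns = 0.5960 × 99 = 59.00
Base = 214 + 59.00 = 273.00
RR3 = 107 / 273.00 = 0.3919

39.2%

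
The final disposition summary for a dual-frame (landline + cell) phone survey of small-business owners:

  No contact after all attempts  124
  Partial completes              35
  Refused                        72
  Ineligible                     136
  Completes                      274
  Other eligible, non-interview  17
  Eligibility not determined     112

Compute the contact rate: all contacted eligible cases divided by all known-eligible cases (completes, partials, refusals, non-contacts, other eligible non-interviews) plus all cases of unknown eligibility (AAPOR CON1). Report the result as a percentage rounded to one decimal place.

62.8%

Numerator = 274 + 35 + 72 + 17 = 398
Base = 274 + 35 + 72 + 124 + 17 + 112 = 634
CON1 = 398 / 634 = 0.6278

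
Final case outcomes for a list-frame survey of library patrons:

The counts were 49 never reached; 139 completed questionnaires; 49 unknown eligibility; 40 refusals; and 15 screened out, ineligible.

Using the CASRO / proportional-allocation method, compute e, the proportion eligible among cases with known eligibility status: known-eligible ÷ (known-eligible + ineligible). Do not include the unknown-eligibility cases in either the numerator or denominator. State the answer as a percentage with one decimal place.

93.8%

Determined eligible → 139 + 40 + 49 = 228
e = 228 / (228 + 15) = 228 / 243 = 0.9383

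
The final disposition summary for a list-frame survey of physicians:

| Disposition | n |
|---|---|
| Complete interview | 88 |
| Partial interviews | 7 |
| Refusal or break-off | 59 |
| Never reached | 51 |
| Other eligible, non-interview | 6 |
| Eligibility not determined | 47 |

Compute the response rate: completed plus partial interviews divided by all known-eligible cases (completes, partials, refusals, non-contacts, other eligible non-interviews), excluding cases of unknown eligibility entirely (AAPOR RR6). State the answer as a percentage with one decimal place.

Num = 88 + 7 = 95
Base = 88 + 7 + 59 + 51 + 6 = 211
RR6 = 95 / 211 = 0.4502

45.0%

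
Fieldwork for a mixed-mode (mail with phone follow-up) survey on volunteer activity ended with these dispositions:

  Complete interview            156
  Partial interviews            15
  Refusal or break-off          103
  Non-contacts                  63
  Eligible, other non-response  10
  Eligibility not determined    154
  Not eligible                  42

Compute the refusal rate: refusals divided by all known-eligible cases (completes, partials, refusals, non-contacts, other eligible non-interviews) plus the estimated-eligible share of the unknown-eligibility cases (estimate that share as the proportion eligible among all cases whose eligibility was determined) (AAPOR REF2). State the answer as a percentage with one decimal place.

21.3%

Numerator = 103
Determined eligible = 156 + 15 + 103 + 63 + 10 = 347
e = 347 / (347 + 42) = 347 / 389 = 0.8920
e × U = 0.8920 × 154 = 137.37
Denom = 347 + 137.37 = 484.37
REF2 = 103 / 484.37 = 0.2126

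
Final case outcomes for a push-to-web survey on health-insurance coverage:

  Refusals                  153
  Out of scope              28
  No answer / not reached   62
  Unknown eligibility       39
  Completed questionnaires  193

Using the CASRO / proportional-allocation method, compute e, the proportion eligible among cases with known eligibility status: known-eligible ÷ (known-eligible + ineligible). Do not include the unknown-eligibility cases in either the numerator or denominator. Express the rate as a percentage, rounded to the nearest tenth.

Known eligible = 193 + 153 + 62 = 408
e = 408 / (408 + 28) = 408 / 436 = 0.9358

93.6%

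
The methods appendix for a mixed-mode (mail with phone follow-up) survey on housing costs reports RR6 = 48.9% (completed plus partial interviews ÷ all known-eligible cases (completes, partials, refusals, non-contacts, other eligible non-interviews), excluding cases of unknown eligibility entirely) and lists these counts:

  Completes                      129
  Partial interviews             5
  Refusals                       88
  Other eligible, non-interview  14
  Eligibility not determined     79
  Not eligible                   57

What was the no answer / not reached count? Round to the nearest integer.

Top = 129 + 5 = 134
RR6 = 134 / D = 0.489
D = 134 / 0.489 = 274.0
Other denominator terms total 236
no answer / not reached = 274.0 − 236 ≈ 38

38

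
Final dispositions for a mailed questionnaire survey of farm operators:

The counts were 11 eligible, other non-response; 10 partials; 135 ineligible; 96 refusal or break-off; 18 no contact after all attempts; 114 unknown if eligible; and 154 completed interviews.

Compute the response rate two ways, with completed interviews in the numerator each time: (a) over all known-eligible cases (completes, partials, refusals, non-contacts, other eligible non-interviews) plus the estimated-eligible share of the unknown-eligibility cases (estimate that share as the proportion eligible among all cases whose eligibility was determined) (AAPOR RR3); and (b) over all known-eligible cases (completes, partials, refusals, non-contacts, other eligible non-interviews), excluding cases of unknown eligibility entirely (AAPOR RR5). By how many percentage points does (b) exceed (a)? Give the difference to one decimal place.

11.3

Numerator = 154
Determined eligible = 154 + 10 + 96 + 18 + 11 = 289
e = 289 / (289 + 135) = 289 / 424 = 0.6816
Eligible share of unknowns = 0.6816 × 114 = 77.70
Denom = 289 + 77.70 = 366.70
RR3 = 154 / 366.70 = 0.4200
Denom = 154 + 10 + 96 + 18 + 11 = 289
RR5 = 154 / 289 = 0.5329
Difference = 53.29 − 42.00 = 11.29 percentage points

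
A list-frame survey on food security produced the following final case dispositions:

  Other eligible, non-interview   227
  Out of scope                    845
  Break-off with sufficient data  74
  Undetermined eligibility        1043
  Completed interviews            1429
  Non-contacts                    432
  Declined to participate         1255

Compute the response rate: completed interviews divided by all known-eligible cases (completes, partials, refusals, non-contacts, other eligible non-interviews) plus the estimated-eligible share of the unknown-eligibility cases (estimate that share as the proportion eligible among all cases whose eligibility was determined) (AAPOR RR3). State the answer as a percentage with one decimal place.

Top → 1429
Determined eligible → 1429 + 74 + 1255 + 432 + 227 = 3417
e = 3417 / (3417 + 845) = 3417 / 4262 = 0.8017
Estimated eligible among unknowns → 0.8017 × 1043 = 836.17
Base → 3417 + 836.17 = 4253.17
RR3 = 1429 / 4253.17 = 0.3360

33.6%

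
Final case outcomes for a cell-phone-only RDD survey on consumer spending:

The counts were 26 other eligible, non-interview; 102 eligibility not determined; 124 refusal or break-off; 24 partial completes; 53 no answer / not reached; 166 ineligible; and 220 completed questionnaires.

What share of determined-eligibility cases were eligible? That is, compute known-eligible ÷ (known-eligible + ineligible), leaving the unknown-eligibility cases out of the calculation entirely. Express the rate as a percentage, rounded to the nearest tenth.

Determined eligible → 220 + 24 + 124 + 53 + 26 = 447
e = 447 / (447 + 166) = 447 / 613 = 0.7292

72.9%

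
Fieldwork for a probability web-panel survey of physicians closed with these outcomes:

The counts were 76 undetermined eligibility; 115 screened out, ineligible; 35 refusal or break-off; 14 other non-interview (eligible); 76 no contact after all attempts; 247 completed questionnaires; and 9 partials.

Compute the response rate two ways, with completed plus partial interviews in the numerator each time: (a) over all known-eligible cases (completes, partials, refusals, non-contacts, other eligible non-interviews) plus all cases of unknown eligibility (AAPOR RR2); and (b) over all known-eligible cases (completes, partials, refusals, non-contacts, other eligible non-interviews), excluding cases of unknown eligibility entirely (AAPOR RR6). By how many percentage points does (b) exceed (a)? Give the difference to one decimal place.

11.2

Num = 247 + 9 = 256
Denominator = 247 + 9 + 35 + 76 + 14 + 76 = 457
RR2 = 256 / 457 = 0.5602
Denominator = 247 + 9 + 35 + 76 + 14 = 381
RR6 = 256 / 381 = 0.6719
Difference = 67.19 − 56.02 = 11.17 percentage points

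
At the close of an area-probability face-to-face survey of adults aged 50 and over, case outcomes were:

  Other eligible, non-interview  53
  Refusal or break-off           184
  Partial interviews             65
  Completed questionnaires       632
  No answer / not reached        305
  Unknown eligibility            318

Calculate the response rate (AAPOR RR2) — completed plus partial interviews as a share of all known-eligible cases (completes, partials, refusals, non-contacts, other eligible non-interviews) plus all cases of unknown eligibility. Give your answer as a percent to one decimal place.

44.8%

Num: 632 + 65 = 697
Base: 632 + 65 + 184 + 305 + 53 + 318 = 1557
RR2 = 697 / 1557 = 0.4477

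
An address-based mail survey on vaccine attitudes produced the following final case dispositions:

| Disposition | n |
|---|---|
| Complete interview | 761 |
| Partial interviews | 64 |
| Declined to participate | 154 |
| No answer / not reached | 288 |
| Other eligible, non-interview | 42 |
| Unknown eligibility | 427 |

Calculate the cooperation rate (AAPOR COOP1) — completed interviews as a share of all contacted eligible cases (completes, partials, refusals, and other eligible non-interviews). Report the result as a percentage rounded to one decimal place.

Num → 761
Denom → 761 + 64 + 154 + 42 = 1021
COOP1 = 761 / 1021 = 0.7453

74.5%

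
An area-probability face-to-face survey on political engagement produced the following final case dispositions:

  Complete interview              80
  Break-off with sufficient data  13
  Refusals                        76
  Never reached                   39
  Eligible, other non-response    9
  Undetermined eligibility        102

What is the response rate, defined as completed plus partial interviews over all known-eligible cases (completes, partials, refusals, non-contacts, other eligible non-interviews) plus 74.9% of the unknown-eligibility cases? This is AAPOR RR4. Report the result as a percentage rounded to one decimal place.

31.7%

Numerator: 80 + 13 = 93
Determined eligible: 80 + 13 + 76 + 39 + 9 = 217
Estimated eligible among unknowns: 0.7490 × 102 = 76.40
Base: 217 + 76.40 = 293.40
RR4 = 93 / 293.40 = 0.3170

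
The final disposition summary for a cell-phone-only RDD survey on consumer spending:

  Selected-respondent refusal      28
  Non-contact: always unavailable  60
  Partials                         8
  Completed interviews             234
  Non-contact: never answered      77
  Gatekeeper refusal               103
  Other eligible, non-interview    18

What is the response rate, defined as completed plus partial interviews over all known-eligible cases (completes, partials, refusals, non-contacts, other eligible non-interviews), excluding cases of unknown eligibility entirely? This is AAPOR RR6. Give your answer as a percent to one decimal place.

45.8%

Declined to participate = 103 + 28 = 131
Never reached = 77 + 60 = 137
Num = 234 + 8 = 242
Denominator = 234 + 8 + 131 + 137 + 18 = 528
RR6 = 242 / 528 = 0.4583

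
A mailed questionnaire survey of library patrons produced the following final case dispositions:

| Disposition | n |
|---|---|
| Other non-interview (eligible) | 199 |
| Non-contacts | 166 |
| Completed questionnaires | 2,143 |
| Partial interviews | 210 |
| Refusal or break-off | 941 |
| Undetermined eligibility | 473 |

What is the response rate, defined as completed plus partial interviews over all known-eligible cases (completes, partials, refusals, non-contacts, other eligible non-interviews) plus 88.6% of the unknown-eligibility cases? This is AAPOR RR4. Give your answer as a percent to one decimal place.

57.7%

Numerator: 2143 + 210 = 2353
Eligible (known): 2143 + 210 + 941 + 166 + 199 = 3659
Eligible share of unknowns: 0.8860 × 473 = 419.08
Denom: 3659 + 419.08 = 4078.08
RR4 = 2353 / 4078.08 = 0.5770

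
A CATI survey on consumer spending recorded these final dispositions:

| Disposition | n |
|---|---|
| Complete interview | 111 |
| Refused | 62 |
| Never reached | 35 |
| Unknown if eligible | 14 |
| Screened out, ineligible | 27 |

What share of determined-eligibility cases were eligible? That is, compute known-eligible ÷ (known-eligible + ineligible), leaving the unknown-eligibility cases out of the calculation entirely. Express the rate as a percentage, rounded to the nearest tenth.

Known eligible: 111 + 62 + 35 = 208
e = 208 / (208 + 27) = 208 / 235 = 0.8851

88.5%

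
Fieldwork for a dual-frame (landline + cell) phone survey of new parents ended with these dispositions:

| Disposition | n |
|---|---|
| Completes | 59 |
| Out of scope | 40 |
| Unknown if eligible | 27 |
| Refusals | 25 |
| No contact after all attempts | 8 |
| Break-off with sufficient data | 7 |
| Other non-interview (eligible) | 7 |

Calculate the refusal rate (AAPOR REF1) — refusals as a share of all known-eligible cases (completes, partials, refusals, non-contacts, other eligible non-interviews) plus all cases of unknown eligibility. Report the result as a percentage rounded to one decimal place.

18.8%

Top → 25
Base → 59 + 7 + 25 + 8 + 7 + 27 = 133
REF1 = 25 / 133 = 0.1880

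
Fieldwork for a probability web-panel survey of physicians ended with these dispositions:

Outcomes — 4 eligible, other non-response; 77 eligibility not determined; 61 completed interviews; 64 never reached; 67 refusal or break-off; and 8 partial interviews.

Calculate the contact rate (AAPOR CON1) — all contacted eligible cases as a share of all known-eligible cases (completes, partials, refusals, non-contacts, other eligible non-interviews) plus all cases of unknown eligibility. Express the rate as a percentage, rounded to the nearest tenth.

49.8%

Top → 61 + 8 + 67 + 4 = 140
Denom → 61 + 8 + 67 + 64 + 4 + 77 = 281
CON1 = 140 / 281 = 0.4982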